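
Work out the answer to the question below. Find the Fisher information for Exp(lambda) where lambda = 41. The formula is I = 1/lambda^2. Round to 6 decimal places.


Fisher information for exponential: I(lambda) = 1/lambda^2.
lambda = 41, lambda^2 = 1681.
I = 1/1681 = 0.000595

0.000595


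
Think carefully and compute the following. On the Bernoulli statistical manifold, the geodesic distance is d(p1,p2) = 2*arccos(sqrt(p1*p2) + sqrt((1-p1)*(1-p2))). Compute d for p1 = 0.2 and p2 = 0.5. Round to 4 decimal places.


Geodesic distance on Bernoulli manifold:
d(p1,p2) = 2*arccos(sqrt(p1*p2) + sqrt((1-p1)*(1-p2))).
sqrt(p1*p2) = sqrt(0.2*0.5) = 0.316228.
sqrt((1-p1)*(1-p2)) = sqrt(0.8*0.5) = 0.632456.
arg = 0.316228 + 0.632456 = 0.948683.
d = 2*arccos(0.948683) = 0.6435

0.6435


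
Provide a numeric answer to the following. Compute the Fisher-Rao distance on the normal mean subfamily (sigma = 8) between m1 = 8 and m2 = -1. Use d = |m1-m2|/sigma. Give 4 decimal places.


On the fixed-variance normal subfamily, geodesic distance = |m1-m2|/sigma.
|8 - -1| = 9.
sigma = 8.
d = 9/8 = 1.1250

1.1250


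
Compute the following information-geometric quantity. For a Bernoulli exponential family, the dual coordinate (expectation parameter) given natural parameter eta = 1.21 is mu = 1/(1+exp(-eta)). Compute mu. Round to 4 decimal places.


Dual coordinate (expectation parameter) for Bernoulli:
mu = 1/(1+exp(-eta)).
eta = 1.21.
exp(-eta) = exp(-1.21) = 0.298197.
mu = 1/(1+0.298197) = 0.7703

0.7703


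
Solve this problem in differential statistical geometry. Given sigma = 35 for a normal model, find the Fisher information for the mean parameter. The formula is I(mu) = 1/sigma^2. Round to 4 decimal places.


The Fisher information for the mean of a normal distribution is I(mu) = 1/sigma^2.
sigma = 35, so sigma^2 = 1225.
I(mu) = 1/1225 = 0.0008

0.0008


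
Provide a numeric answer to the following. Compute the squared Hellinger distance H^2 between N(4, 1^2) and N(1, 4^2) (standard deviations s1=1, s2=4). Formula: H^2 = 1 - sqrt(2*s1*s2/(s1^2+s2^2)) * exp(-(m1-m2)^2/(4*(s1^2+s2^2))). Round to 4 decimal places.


Squared Hellinger distance for Gaussians:
H^2 = 1 - sqrt(2*s1*s2/(s1^2+s2^2)) * exp(-(m1-m2)^2/(4*(s1^2+s2^2))).
s1^2 = 1, s2^2 = 16, s1^2+s2^2 = 17.
sqrt(2*1*4/(17)) = 0.685994.
(m1-m2)^2 = (3)^2 = 9.
exp(-9/(4*17)) = exp(-0.132353) = 0.876032.
H^2 = 1 - 0.685994*0.876032 = 0.3990

0.3990


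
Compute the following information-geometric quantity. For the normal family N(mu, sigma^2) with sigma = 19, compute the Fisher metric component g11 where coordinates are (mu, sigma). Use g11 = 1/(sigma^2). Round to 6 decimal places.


For the 2-parameter normal family, the Fisher metric has:
  g11 = 1/sigma^2, g22 = 2/sigma^2.
sigma = 19, sigma^2 = 361.
g11 = 0.002770

0.002770


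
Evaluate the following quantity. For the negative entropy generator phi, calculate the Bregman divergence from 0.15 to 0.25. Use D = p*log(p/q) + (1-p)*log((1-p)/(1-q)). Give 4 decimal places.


Bregman divergence with negative entropy generator:
D = p*log(p/q) + (1-p)*log((1-p)/(1-q)).
p = 0.15, q = 0.25.
p*log(p/q) = 0.15*log(0.15/0.25) = -0.076624.
(1-p)*log((1-p)/(1-q)) = 0.85*log(0.85/0.75) = 0.106389.
D = -0.076624 + 0.106389 = 0.0298

0.0298


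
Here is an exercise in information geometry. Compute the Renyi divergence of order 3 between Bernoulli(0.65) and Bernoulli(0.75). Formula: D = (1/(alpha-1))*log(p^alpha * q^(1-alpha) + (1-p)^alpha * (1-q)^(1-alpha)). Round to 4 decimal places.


Renyi divergence of order alpha between Bernoulli distributions:
D = (1/(alpha-1))*log(p^alpha * q^(1-alpha) + (1-p)^alpha * (1-q)^(1-alpha)).
alpha = 3, p = 0.65, q = 0.75.
p^alpha * q^(1-alpha) = 0.65^3 * 0.75^-2 = 0.488222.
(1-p)^alpha * (1-q)^(1-alpha) = 0.35^3 * 0.25^-2 = 0.686.
sum = 0.488222 + 0.686 = 1.174222.
D = (1/2)*log(1.174222) = 0.0803

0.0803


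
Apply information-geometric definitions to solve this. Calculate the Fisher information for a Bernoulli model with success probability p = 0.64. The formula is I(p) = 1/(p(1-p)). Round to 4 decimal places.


For Bernoulli(p), Fisher information is I(p) = 1/(p*(1-p)).
p = 0.64, 1-p = 0.36.
p*(1-p) = 0.2304.
I(p) = 1/0.2304 = 4.3403

4.3403


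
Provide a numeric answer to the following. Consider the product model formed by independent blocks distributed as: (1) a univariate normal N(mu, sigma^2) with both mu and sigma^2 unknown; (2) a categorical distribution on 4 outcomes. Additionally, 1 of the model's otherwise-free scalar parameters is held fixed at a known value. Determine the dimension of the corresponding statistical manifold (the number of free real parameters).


The dimension of a statistical manifold equals the number of free
(independent) real parameters of the model. For a product of independent
blocks the parameter counts add.
- normal (mu, sigma^2): 2.
- categorical on 4 outcomes (probabilities sum to 1): 4-1 = 3.
Total = 2 + 3 = 5.
1 parameter(s) fixed at known values: 5 - 1 = 4.
Dimension = 4

4


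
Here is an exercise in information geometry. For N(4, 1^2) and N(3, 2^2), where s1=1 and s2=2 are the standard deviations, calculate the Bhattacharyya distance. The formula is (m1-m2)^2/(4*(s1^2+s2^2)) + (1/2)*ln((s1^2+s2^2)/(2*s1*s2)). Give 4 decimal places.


Bhattacharyya distance between two Gaussians:
DB = (m1-m2)^2/(4*(s1^2+s2^2)) + (1/2)*ln((s1^2+s2^2)/(2*s1*s2)).
(m1-m2)^2 = (1)^2 = 1.
s1^2+s2^2 = 1 + 4 = 5.
term1 = 1/20 = 0.05.
term2 = 0.5*ln(5/4.0) = 0.111572.
DB = 0.05 + 0.111572 = 0.1616

0.1616


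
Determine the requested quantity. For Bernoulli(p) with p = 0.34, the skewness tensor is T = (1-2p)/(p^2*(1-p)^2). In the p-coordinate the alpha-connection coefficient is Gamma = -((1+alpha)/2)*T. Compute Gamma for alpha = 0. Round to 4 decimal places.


Skewness (Amari-Chentsov) tensor: T = (1-2p)/(p^2*(1-p)^2).
p = 0.34, 1-2p = 0.32, p^2 = 0.1156, (1-p)^2 = 0.4356.
T = 0.32/(0.1156 * 0.4356) = 6.354835.
In the p-coordinate, Gamma^(alpha) = Gamma^(0) - (alpha/2)*T with Gamma^(0) = (1/2)*g'(p) = -T/2,
so Gamma^(alpha) = -((1+alpha)/2)*T.
alpha = 0, -(1+alpha)/2 = -0.5.
Gamma = -0.5 * 6.354835 = -3.1774

-3.1774


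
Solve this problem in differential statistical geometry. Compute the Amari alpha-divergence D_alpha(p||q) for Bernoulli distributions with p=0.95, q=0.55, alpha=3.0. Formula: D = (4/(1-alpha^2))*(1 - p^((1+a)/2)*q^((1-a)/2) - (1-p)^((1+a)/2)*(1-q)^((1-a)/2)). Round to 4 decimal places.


Amari alpha-divergence:
D = (4/(1-alpha^2))*(1 - p^((1+a)/2)*q^((1-a)/2) - (1-p)^((1+a)/2)*(1-q)^((1-a)/2)).
alpha = 3.0, p = 0.95, q = 0.55.
e1 = (1+alpha)/2 = 2.0, e2 = (1-alpha)/2 = -1.0.
t1 = p^e1 * q^e2 = 0.95^2.0 * 0.55^-1.0 = 1.640909.
t2 = (1-p)^e1 * (1-q)^e2 = 0.05^2.0 * 0.45^-1.0 = 0.005556.
4/(1-alpha^2) = -0.5.
D = -0.5*(1 - 1.640909 - 0.005556) = 0.3232

0.3232


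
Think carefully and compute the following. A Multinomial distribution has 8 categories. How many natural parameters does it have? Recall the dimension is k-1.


Exponential family dimension calculation:
For Multinomial with k=8 categories, dim = k-1 = 7.

7


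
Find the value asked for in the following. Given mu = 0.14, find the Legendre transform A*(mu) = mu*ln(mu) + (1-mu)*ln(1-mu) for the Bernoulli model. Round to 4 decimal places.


Legendre transform for Bernoulli:
A*(mu) = mu*log(mu) + (1-mu)*log(1-mu).
mu = 0.14, 1-mu = 0.86.
mu*log(mu) = 0.14*log(0.14) = -0.275256.
(1-mu)*log(1-mu) = 0.86*log(0.86) = -0.129708.
A* = -0.275256 + -0.129708 = -0.4050

-0.4050


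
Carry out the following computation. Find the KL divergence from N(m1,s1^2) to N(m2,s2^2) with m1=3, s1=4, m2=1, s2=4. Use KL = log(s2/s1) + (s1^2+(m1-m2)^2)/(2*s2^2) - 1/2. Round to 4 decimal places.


KL divergence between normal distributions:
KL = log(s2/s1) + (s1^2 + (m1-m2)^2)/(2*s2^2) - 1/2.
log(4/4) = 0.0.
(4^2 + (3-1)^2)/(2*4^2) = (16 + 4)/32 = 0.625.
KL = 0.0 + 0.625 - 0.5 = 0.1250

0.1250


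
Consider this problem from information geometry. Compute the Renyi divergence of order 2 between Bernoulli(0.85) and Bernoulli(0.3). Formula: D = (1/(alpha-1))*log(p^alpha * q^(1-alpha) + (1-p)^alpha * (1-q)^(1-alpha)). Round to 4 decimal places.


Renyi divergence of order alpha between Bernoulli distributions:
D = (1/(alpha-1))*log(p^alpha * q^(1-alpha) + (1-p)^alpha * (1-q)^(1-alpha)).
alpha = 2, p = 0.85, q = 0.3.
p^alpha * q^(1-alpha) = 0.85^2 * 0.3^-1 = 2.408333.
(1-p)^alpha * (1-q)^(1-alpha) = 0.15^2 * 0.7^-1 = 0.032143.
sum = 2.408333 + 0.032143 = 2.440476.
D = (1/1)*log(2.440476) = 0.8922

0.8922


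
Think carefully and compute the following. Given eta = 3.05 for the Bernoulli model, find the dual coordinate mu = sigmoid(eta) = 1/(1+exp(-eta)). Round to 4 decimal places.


Dual coordinate (expectation parameter) for Bernoulli:
mu = 1/(1+exp(-eta)).
eta = 3.05.
exp(-eta) = exp(-3.05) = 0.047359.
mu = 1/(1+0.047359) = 0.9548

0.9548


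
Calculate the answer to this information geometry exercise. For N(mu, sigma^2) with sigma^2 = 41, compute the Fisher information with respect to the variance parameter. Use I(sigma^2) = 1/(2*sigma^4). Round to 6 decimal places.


Fisher information for variance: I(sigma^2) = 1/(2*sigma^4).
sigma^2 = 41, so sigma^4 = 1681.
I = 1/(2*1681) = 1/3362 = 0.000297

0.000297


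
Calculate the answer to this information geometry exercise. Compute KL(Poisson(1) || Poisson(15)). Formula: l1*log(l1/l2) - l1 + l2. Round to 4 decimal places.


KL divergence for Poisson:
KL = l1*log(l1/l2) - l1 + l2.
l1 = 1, l2 = 15.
log(1/15) = -2.70805.
l1*log(l1/l2) = 1 * -2.70805 = -2.70805.
KL = -2.70805 - 1 + 15 = 11.2919

11.2919


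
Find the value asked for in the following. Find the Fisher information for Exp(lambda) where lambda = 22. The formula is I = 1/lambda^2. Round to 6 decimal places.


Fisher information for exponential: I(lambda) = 1/lambda^2.
lambda = 22, lambda^2 = 484.
I = 1/484 = 0.002066

0.002066


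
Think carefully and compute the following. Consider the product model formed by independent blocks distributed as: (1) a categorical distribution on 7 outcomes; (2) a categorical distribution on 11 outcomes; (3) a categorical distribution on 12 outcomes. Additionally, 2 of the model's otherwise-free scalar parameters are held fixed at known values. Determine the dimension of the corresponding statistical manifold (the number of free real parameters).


The dimension of a statistical manifold equals the number of free
(independent) real parameters of the model. For a product of independent
blocks the parameter counts add.
- categorical on 7 outcomes (probabilities sum to 1): 7-1 = 6.
- categorical on 11 outcomes (probabilities sum to 1): 11-1 = 10.
- categorical on 12 outcomes (probabilities sum to 1): 12-1 = 11.
Total = 6 + 10 + 11 = 27.
2 parameter(s) fixed at known values: 27 - 2 = 25.
Dimension = 25

25


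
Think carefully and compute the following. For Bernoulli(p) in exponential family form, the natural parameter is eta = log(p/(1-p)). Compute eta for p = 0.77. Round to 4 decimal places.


Natural parameter for Bernoulli: eta = log(p/(1-p)).
p = 0.77, 1-p = 0.23.
p/(1-p) = 3.347826.
eta = log(3.347826) = 1.2083

1.2083


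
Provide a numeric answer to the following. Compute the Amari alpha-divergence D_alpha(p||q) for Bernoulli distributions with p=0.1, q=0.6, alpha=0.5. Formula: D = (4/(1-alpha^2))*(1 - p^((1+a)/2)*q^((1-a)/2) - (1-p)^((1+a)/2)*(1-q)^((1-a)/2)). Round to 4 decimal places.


Amari alpha-divergence:
D = (4/(1-alpha^2))*(1 - p^((1+a)/2)*q^((1-a)/2) - (1-p)^((1+a)/2)*(1-q)^((1-a)/2)).
alpha = 0.5, p = 0.1, q = 0.6.
e1 = (1+alpha)/2 = 0.75, e2 = (1-alpha)/2 = 0.25.
t1 = p^e1 * q^e2 = 0.1^0.75 * 0.6^0.25 = 0.156508.
t2 = (1-p)^e1 * (1-q)^e2 = 0.9^0.75 * 0.4^0.25 = 0.734847.
4/(1-alpha^2) = 5.333333.
D = 5.333333*(1 - 0.156508 - 0.734847) = 0.5794

0.5794


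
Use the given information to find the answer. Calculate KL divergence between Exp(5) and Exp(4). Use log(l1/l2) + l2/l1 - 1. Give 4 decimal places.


KL divergence for exponential family:
KL = log(l1/l2) + l2/l1 - 1.
log(5/4) = 0.223144.
4/5 = 0.8.
KL = 0.223144 + 0.8 - 1 = 0.0231

0.0231


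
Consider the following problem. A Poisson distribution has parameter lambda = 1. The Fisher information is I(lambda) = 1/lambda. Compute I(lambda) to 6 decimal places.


Fisher information for Poisson: I(lambda) = 1/lambda.
lambda = 1.
I(lambda) = 1/1 = 1.000000

1.000000


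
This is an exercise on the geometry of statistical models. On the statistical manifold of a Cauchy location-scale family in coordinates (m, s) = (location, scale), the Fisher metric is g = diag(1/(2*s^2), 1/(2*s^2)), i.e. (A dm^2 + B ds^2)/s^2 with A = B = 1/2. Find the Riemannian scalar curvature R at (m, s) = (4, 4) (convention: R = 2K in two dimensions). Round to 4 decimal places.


The metric has the form g = (A dm^2 + B ds^2)/s^2 with A = 1/2, B = 1/2.
Substitute u = sqrt(A/B)*m: g = B*(du^2 + ds^2)/s^2, i.e. B times the
Poincare upper half-plane metric, which has constant Gaussian curvature -1.
Scaling a 2D metric by a constant c divides the Gaussian curvature by c,
so K = -1/B = -1/(1/2) = -2.0000 everywhere (the point (m, s) = (4, 4) is irrelevant:
the curvature is constant).
Scalar curvature in dimension 2: R = 2K = -2/(1/2) = -4.0000.

-4.0000


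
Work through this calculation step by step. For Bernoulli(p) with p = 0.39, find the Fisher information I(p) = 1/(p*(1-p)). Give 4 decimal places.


For Bernoulli(p), Fisher information is I(p) = 1/(p*(1-p)).
p = 0.39, 1-p = 0.61.
p*(1-p) = 0.2379.
I(p) = 1/0.2379 = 4.2034

4.2034


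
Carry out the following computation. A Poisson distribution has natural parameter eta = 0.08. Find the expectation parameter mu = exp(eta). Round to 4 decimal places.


Expectation parameter for Poisson exponential family:
mu = exp(eta).
eta = 0.08.
mu = exp(0.08) = 1.0833

1.0833


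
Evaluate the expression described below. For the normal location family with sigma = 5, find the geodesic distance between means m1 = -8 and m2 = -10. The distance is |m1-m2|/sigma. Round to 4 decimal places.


On the fixed-variance normal subfamily, geodesic distance = |m1-m2|/sigma.
|-8 - -10| = 2.
sigma = 5.
d = 2/5 = 0.4000

0.4000


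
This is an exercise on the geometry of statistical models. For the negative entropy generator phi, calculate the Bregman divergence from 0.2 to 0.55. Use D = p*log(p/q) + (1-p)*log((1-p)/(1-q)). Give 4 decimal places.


Bregman divergence with negative entropy generator:
D = p*log(p/q) + (1-p)*log((1-p)/(1-q)).
p = 0.2, q = 0.55.
p*log(p/q) = 0.2*log(0.2/0.55) = -0.20232.
(1-p)*log((1-p)/(1-q)) = 0.8*log(0.8/0.45) = 0.460291.
D = -0.20232 + 0.460291 = 0.2580

0.2580


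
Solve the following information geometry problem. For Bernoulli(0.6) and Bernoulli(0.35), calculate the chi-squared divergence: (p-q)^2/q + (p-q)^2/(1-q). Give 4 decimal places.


Chi-squared divergence between Bernoulli distributions:
chi^2 = (p-q)^2/q + (p-q)^2/(1-q).
p = 0.6, q = 0.35, p-q = 0.25.
(p-q)^2 = 0.0625.
term1 = 0.0625/0.35 = 0.178571.
term2 = 0.0625/0.65 = 0.096154.
chi^2 = 0.178571 + 0.096154 = 0.2747

0.2747


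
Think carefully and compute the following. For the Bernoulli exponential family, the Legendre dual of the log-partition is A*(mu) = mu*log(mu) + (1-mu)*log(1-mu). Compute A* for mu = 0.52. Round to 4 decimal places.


Legendre transform for Bernoulli:
A*(mu) = mu*log(mu) + (1-mu)*log(1-mu).
mu = 0.52, 1-mu = 0.48.
mu*log(mu) = 0.52*log(0.52) = -0.340042.
(1-mu)*log(1-mu) = 0.48*log(0.48) = -0.352305.
A* = -0.340042 + -0.352305 = -0.6923

-0.6923


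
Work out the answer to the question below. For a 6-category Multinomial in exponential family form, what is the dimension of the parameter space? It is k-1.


Exponential family dimension calculation:
For Multinomial with k=6 categories, dim = k-1 = 5.

5


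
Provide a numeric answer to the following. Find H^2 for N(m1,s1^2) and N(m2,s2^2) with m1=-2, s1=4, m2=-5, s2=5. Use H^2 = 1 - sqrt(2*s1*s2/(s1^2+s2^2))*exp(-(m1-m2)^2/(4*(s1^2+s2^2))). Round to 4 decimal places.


Squared Hellinger distance for Gaussians:
H^2 = 1 - sqrt(2*s1*s2/(s1^2+s2^2)) * exp(-(m1-m2)^2/(4*(s1^2+s2^2))).
s1^2 = 16, s2^2 = 25, s1^2+s2^2 = 41.
sqrt(2*4*5/(41)) = 0.98773.
(m1-m2)^2 = (3)^2 = 9.
exp(-9/(4*41)) = exp(-0.054878) = 0.946601.
H^2 = 1 - 0.98773*0.946601 = 0.0650

0.0650


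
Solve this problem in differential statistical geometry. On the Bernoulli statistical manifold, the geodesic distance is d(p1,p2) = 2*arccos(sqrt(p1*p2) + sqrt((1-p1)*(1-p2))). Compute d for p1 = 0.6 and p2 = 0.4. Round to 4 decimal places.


Geodesic distance on Bernoulli manifold:
d(p1,p2) = 2*arccos(sqrt(p1*p2) + sqrt((1-p1)*(1-p2))).
sqrt(p1*p2) = sqrt(0.6*0.4) = 0.489898.
sqrt((1-p1)*(1-p2)) = sqrt(0.4*0.6) = 0.489898.
arg = 0.489898 + 0.489898 = 0.979796.
d = 2*arccos(0.979796) = 0.4027

0.4027


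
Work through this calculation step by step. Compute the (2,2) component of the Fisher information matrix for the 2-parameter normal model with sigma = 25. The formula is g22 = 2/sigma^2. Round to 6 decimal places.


For the 2-parameter normal family, the Fisher metric has:
  g11 = 1/sigma^2, g22 = 2/sigma^2.
sigma = 25, sigma^2 = 625.
g22 = 0.003200

0.003200


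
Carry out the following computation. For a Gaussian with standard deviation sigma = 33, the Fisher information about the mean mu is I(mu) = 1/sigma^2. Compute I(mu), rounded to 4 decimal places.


The Fisher information for the mean of a normal distribution is I(mu) = 1/sigma^2.
sigma = 33, so sigma^2 = 1089.
I(mu) = 1/1089 = 0.0009

0.0009


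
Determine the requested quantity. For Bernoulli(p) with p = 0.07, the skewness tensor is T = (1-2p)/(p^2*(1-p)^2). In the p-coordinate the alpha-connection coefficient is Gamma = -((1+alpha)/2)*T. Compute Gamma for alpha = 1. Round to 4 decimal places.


Skewness (Amari-Chentsov) tensor: T = (1-2p)/(p^2*(1-p)^2).
p = 0.07, 1-2p = 0.86, p^2 = 0.0049, (1-p)^2 = 0.8649.
T = 0.86/(0.0049 * 0.8649) = 202.92543.
In the p-coordinate, Gamma^(alpha) = Gamma^(0) - (alpha/2)*T with Gamma^(0) = (1/2)*g'(p) = -T/2,
so Gamma^(alpha) = -((1+alpha)/2)*T.
alpha = 1, -(1+alpha)/2 = -1.0.
Gamma = -1.0 * 202.92543 = -202.9254

-202.9254


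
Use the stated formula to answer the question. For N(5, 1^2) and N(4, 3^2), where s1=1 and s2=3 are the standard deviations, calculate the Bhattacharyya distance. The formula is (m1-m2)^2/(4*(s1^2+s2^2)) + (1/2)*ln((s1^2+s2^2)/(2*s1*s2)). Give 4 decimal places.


Bhattacharyya distance between two Gaussians:
DB = (m1-m2)^2/(4*(s1^2+s2^2)) + (1/2)*ln((s1^2+s2^2)/(2*s1*s2)).
(m1-m2)^2 = (1)^2 = 1.
s1^2+s2^2 = 1 + 9 = 10.
term1 = 1/40 = 0.025.
term2 = 0.5*ln(10/6.0) = 0.255413.
DB = 0.025 + 0.255413 = 0.2804

0.2804


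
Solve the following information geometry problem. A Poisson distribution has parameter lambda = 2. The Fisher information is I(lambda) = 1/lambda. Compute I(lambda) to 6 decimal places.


Fisher information for Poisson: I(lambda) = 1/lambda.
lambda = 2.
I(lambda) = 1/2 = 0.500000

0.500000


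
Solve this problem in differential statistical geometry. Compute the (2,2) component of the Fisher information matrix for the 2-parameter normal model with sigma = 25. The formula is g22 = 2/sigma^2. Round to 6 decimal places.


For the 2-parameter normal family, the Fisher metric has:
  g11 = 1/sigma^2, g22 = 2/sigma^2.
sigma = 25, sigma^2 = 625.
g22 = 0.003200

0.003200


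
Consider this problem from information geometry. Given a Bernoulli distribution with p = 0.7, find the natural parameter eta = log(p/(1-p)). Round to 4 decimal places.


Natural parameter for Bernoulli: eta = log(p/(1-p)).
p = 0.7, 1-p = 0.3.
p/(1-p) = 2.333333.
eta = log(2.333333) = 0.8473

0.8473


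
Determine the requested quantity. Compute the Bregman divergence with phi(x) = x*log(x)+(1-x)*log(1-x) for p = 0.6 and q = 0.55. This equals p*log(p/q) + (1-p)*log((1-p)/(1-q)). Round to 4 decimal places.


Bregman divergence with negative entropy generator:
D = p*log(p/q) + (1-p)*log((1-p)/(1-q)).
p = 0.6, q = 0.55.
p*log(p/q) = 0.6*log(0.6/0.55) = 0.052207.
(1-p)*log((1-p)/(1-q)) = 0.4*log(0.4/0.45) = -0.047113.
D = 0.052207 + -0.047113 = 0.0051

0.0051


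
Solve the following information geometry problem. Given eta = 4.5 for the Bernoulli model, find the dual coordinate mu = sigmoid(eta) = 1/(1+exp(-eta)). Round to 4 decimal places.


Dual coordinate (expectation parameter) for Bernoulli:
mu = 1/(1+exp(-eta)).
eta = 4.5.
exp(-eta) = exp(-4.5) = 0.011109.
mu = 1/(1+0.011109) = 0.9890

0.9890


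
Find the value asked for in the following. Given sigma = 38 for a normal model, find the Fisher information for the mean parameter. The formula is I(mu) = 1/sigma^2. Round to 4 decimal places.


The Fisher information for the mean of a normal distribution is I(mu) = 1/sigma^2.
sigma = 38, so sigma^2 = 1444.
I(mu) = 1/1444 = 0.0007

0.0007


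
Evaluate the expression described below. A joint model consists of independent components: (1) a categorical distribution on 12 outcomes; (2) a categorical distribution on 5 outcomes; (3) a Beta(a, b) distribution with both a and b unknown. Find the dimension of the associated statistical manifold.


The dimension of a statistical manifold equals the number of free
(independent) real parameters of the model. For a product of independent
blocks the parameter counts add.
- categorical on 12 outcomes (probabilities sum to 1): 12-1 = 11.
- categorical on 5 outcomes (probabilities sum to 1): 5-1 = 4.
- Beta (a, b): 2.
Total = 11 + 4 + 2 = 17.
Dimension = 17

17


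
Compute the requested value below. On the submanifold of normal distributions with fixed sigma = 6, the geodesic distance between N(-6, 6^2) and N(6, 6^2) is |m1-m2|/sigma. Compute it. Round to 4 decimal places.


On the fixed-variance normal subfamily, geodesic distance = |m1-m2|/sigma.
|-6 - 6| = 12.
sigma = 6.
d = 12/6 = 2.0000

2.0000


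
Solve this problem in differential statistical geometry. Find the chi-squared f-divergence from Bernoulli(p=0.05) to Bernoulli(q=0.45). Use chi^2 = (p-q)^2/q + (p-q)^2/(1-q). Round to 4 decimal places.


Chi-squared divergence between Bernoulli distributions:
chi^2 = (p-q)^2/q + (p-q)^2/(1-q).
p = 0.05, q = 0.45, p-q = -0.4.
(p-q)^2 = 0.16.
term1 = 0.16/0.45 = 0.355556.
term2 = 0.16/0.55 = 0.290909.
chi^2 = 0.355556 + 0.290909 = 0.6465

0.6465


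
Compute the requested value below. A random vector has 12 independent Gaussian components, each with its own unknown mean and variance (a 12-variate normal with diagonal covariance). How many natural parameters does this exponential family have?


Exponential family dimension calculation:
Each univariate normal has two natural parameters (mu/sigma^2 and -1/(2 sigma^2)).
With 12 independent components, dim = 2 * 12 = 24.

24


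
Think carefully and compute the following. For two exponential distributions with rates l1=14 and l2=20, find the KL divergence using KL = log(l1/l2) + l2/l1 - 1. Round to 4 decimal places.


KL divergence for exponential family:
KL = log(l1/l2) + l2/l1 - 1.
log(14/20) = -0.356675.
20/14 = 1.428571.
KL = -0.356675 + 1.428571 - 1 = 0.0719

0.0719


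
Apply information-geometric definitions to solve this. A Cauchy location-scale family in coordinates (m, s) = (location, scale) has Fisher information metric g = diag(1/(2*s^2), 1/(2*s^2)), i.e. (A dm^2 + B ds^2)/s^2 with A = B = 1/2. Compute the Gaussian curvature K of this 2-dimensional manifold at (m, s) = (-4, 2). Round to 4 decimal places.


The metric has the form g = (A dm^2 + B ds^2)/s^2 with A = 1/2, B = 1/2.
Substitute u = sqrt(A/B)*m: g = B*(du^2 + ds^2)/s^2, i.e. B times the
Poincare upper half-plane metric, which has constant Gaussian curvature -1.
Scaling a 2D metric by a constant c divides the Gaussian curvature by c,
so K = -1/B = -1/(1/2) = -2.0000 everywhere (the point (m, s) = (-4, 2) is irrelevant:
the curvature is constant).
The requested Gaussian curvature is K = -2.0000.

-2.0000


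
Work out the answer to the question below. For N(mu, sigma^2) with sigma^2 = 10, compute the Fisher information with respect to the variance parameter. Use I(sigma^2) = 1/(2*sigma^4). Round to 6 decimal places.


Fisher information for variance: I(sigma^2) = 1/(2*sigma^4).
sigma^2 = 10, so sigma^4 = 100.
I = 1/(2*100) = 1/200 = 0.005000

0.005000


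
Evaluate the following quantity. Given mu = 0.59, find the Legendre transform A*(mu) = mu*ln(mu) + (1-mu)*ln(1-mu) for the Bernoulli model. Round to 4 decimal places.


Legendre transform for Bernoulli:
A*(mu) = mu*log(mu) + (1-mu)*log(1-mu).
mu = 0.59, 1-mu = 0.41.
mu*log(mu) = 0.59*log(0.59) = -0.311303.
(1-mu)*log(1-mu) = 0.41*log(0.41) = -0.365555.
A* = -0.311303 + -0.365555 = -0.6769

-0.6769


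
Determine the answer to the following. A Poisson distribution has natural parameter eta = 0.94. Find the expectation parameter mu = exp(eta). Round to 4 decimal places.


Expectation parameter for Poisson exponential family:
mu = exp(eta).
eta = 0.94.
mu = exp(0.94) = 2.5600

2.5600


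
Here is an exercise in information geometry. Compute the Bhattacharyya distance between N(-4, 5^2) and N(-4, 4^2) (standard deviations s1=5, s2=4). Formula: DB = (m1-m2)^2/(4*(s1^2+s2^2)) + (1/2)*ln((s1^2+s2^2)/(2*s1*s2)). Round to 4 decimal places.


Bhattacharyya distance between two Gaussians:
DB = (m1-m2)^2/(4*(s1^2+s2^2)) + (1/2)*ln((s1^2+s2^2)/(2*s1*s2)).
(m1-m2)^2 = (0)^2 = 0.
s1^2+s2^2 = 25 + 16 = 41.
term1 = 0/164 = 0.0.
term2 = 0.5*ln(41/40.0) = 0.012346.
DB = 0.0 + 0.012346 = 0.0123

0.0123


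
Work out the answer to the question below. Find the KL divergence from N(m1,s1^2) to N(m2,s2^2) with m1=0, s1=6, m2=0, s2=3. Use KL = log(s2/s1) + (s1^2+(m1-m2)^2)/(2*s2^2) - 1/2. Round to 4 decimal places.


KL divergence between normal distributions:
KL = log(s2/s1) + (s1^2 + (m1-m2)^2)/(2*s2^2) - 1/2.
log(3/6) = -0.693147.
(6^2 + (0-0)^2)/(2*3^2) = (36 + 0)/18 = 2.0.
KL = -0.693147 + 2.0 - 0.5 = 0.8069

0.8069


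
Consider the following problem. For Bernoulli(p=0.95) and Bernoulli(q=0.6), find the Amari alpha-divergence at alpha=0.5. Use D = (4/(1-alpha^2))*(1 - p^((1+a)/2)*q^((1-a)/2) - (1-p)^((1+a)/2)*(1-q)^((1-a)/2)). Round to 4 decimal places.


Amari alpha-divergence:
D = (4/(1-alpha^2))*(1 - p^((1+a)/2)*q^((1-a)/2) - (1-p)^((1+a)/2)*(1-q)^((1-a)/2)).
alpha = 0.5, p = 0.95, q = 0.6.
e1 = (1+alpha)/2 = 0.75, e2 = (1-alpha)/2 = 0.25.
t1 = p^e1 * q^e2 = 0.95^0.75 * 0.6^0.25 = 0.846897.
t2 = (1-p)^e1 * (1-q)^e2 = 0.05^0.75 * 0.4^0.25 = 0.08409.
4/(1-alpha^2) = 5.333333.
D = 5.333333*(1 - 0.846897 - 0.08409) = 0.3681

0.3681


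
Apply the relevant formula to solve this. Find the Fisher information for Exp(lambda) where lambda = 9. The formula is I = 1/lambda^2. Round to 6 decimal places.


Fisher information for exponential: I(lambda) = 1/lambda^2.
lambda = 9, lambda^2 = 81.
I = 1/81 = 0.012346

0.012346


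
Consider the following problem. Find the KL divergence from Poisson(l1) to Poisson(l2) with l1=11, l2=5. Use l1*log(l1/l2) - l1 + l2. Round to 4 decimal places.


KL divergence for Poisson:
KL = l1*log(l1/l2) - l1 + l2.
l1 = 11, l2 = 5.
log(11/5) = 0.788457.
l1*log(l1/l2) = 11 * 0.788457 = 8.673031.
KL = 8.673031 - 11 + 5 = 2.6730

2.6730


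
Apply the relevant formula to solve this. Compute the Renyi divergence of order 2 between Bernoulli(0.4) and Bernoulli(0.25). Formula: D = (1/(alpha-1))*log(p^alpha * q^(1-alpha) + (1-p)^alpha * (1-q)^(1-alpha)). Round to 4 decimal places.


Renyi divergence of order alpha between Bernoulli distributions:
D = (1/(alpha-1))*log(p^alpha * q^(1-alpha) + (1-p)^alpha * (1-q)^(1-alpha)).
alpha = 2, p = 0.4, q = 0.25.
p^alpha * q^(1-alpha) = 0.4^2 * 0.25^-1 = 0.64.
(1-p)^alpha * (1-q)^(1-alpha) = 0.6^2 * 0.75^-1 = 0.48.
sum = 0.64 + 0.48 = 1.12.
D = (1/1)*log(1.12) = 0.1133

0.1133


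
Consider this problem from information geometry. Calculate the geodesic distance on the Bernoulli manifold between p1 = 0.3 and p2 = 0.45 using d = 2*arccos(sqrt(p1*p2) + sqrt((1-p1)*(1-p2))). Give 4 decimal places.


Geodesic distance on Bernoulli manifold:
d(p1,p2) = 2*arccos(sqrt(p1*p2) + sqrt((1-p1)*(1-p2))).
sqrt(p1*p2) = sqrt(0.3*0.45) = 0.367423.
sqrt((1-p1)*(1-p2)) = sqrt(0.7*0.55) = 0.620484.
arg = 0.367423 + 0.620484 = 0.987907.
d = 2*arccos(0.987907) = 0.3113

0.3113


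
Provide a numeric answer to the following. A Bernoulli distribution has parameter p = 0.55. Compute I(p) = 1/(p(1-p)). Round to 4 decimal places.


For Bernoulli(p), Fisher information is I(p) = 1/(p*(1-p)).
p = 0.55, 1-p = 0.45.
p*(1-p) = 0.2475.
I(p) = 1/0.2475 = 4.0404

4.0404


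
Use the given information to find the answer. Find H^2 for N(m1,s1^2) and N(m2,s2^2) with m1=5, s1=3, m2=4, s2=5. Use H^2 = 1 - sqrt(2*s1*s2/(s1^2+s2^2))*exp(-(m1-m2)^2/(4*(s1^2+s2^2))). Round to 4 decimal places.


Squared Hellinger distance for Gaussians:
H^2 = 1 - sqrt(2*s1*s2/(s1^2+s2^2)) * exp(-(m1-m2)^2/(4*(s1^2+s2^2))).
s1^2 = 9, s2^2 = 25, s1^2+s2^2 = 34.
sqrt(2*3*5/(34)) = 0.939336.
(m1-m2)^2 = (1)^2 = 1.
exp(-1/(4*34)) = exp(-0.007353) = 0.992674.
H^2 = 1 - 0.939336*0.992674 = 0.0675

0.0675


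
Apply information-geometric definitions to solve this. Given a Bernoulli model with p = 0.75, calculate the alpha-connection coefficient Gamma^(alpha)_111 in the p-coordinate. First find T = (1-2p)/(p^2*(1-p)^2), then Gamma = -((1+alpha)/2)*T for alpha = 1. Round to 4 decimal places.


Skewness (Amari-Chentsov) tensor: T = (1-2p)/(p^2*(1-p)^2).
p = 0.75, 1-2p = -0.5, p^2 = 0.5625, (1-p)^2 = 0.0625.
T = -0.5/(0.5625 * 0.0625) = -14.222222.
In the p-coordinate, Gamma^(alpha) = Gamma^(0) - (alpha/2)*T with Gamma^(0) = (1/2)*g'(p) = -T/2,
so Gamma^(alpha) = -((1+alpha)/2)*T.
alpha = 1, -(1+alpha)/2 = -1.0.
Gamma = -1.0 * -14.222222 = 14.2222

14.2222


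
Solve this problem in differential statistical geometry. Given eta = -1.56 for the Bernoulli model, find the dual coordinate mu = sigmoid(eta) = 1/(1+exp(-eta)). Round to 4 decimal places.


Dual coordinate (expectation parameter) for Bernoulli:
mu = 1/(1+exp(-eta)).
eta = -1.56.
exp(-eta) = exp(1.56) = 4.758821.
mu = 1/(1+4.758821) = 0.1736

0.1736


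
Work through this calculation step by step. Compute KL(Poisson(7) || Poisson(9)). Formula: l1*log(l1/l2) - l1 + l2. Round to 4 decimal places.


KL divergence for Poisson:
KL = l1*log(l1/l2) - l1 + l2.
l1 = 7, l2 = 9.
log(7/9) = -0.251314.
l1*log(l1/l2) = 7 * -0.251314 = -1.759201.
KL = -1.759201 - 7 + 9 = 0.2408

0.2408


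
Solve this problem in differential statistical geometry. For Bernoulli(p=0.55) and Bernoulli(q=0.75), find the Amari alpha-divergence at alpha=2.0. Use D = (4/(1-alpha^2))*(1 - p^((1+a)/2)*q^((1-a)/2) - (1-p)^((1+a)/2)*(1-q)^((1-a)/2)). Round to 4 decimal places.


Amari alpha-divergence:
D = (4/(1-alpha^2))*(1 - p^((1+a)/2)*q^((1-a)/2) - (1-p)^((1+a)/2)*(1-q)^((1-a)/2)).
alpha = 2.0, p = 0.55, q = 0.75.
e1 = (1+alpha)/2 = 1.5, e2 = (1-alpha)/2 = -0.5.
t1 = p^e1 * q^e2 = 0.55^1.5 * 0.75^-0.5 = 0.470992.
t2 = (1-p)^e1 * (1-q)^e2 = 0.45^1.5 * 0.25^-0.5 = 0.603738.
4/(1-alpha^2) = -1.333333.
D = -1.333333*(1 - 0.470992 - 0.603738) = 0.0996

0.0996


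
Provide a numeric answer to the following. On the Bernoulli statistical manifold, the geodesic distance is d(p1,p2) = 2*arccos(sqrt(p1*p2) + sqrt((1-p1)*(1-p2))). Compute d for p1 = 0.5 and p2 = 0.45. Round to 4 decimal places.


Geodesic distance on Bernoulli manifold:
d(p1,p2) = 2*arccos(sqrt(p1*p2) + sqrt((1-p1)*(1-p2))).
sqrt(p1*p2) = sqrt(0.5*0.45) = 0.474342.
sqrt((1-p1)*(1-p2)) = sqrt(0.5*0.55) = 0.524404.
arg = 0.474342 + 0.524404 = 0.998746.
d = 2*arccos(0.998746) = 0.1002

0.1002


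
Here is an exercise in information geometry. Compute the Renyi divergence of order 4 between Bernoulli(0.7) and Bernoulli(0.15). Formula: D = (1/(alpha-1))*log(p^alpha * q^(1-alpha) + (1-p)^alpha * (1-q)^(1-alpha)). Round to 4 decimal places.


Renyi divergence of order alpha between Bernoulli distributions:
D = (1/(alpha-1))*log(p^alpha * q^(1-alpha) + (1-p)^alpha * (1-q)^(1-alpha)).
alpha = 4, p = 0.7, q = 0.15.
p^alpha * q^(1-alpha) = 0.7^4 * 0.15^-3 = 71.140741.
(1-p)^alpha * (1-q)^(1-alpha) = 0.3^4 * 0.85^-3 = 0.013189.
sum = 71.140741 + 0.013189 = 71.15393.
D = (1/3)*log(71.15393) = 1.4216

1.4216


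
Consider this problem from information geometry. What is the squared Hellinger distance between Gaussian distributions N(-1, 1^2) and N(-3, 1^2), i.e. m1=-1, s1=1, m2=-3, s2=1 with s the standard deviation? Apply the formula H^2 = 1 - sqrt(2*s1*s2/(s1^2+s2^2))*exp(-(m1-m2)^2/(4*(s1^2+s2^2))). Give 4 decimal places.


Squared Hellinger distance for Gaussians:
H^2 = 1 - sqrt(2*s1*s2/(s1^2+s2^2)) * exp(-(m1-m2)^2/(4*(s1^2+s2^2))).
s1^2 = 1, s2^2 = 1, s1^2+s2^2 = 2.
sqrt(2*1*1/(2)) = 1.0.
(m1-m2)^2 = (2)^2 = 4.
exp(-4/(4*2)) = exp(-0.5) = 0.606531.
H^2 = 1 - 1.0*0.606531 = 0.3935

0.3935


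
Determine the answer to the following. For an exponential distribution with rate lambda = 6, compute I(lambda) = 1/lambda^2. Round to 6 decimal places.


Fisher information for exponential: I(lambda) = 1/lambda^2.
lambda = 6, lambda^2 = 36.
I = 1/36 = 0.027778

0.027778


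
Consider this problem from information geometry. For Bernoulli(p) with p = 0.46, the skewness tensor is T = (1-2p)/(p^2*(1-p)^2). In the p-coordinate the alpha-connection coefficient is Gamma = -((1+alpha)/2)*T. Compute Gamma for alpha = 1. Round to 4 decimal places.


Skewness (Amari-Chentsov) tensor: T = (1-2p)/(p^2*(1-p)^2).
p = 0.46, 1-2p = 0.08, p^2 = 0.2116, (1-p)^2 = 0.2916.
T = 0.08/(0.2116 * 0.2916) = 1.296543.
In the p-coordinate, Gamma^(alpha) = Gamma^(0) - (alpha/2)*T with Gamma^(0) = (1/2)*g'(p) = -T/2,
so Gamma^(alpha) = -((1+alpha)/2)*T.
alpha = 1, -(1+alpha)/2 = -1.0.
Gamma = -1.0 * 1.296543 = -1.2965

-1.2965


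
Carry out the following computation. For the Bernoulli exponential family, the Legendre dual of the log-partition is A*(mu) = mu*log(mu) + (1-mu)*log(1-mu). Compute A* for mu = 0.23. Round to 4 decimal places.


Legendre transform for Bernoulli:
A*(mu) = mu*log(mu) + (1-mu)*log(1-mu).
mu = 0.23, 1-mu = 0.77.
mu*log(mu) = 0.23*log(0.23) = -0.338025.
(1-mu)*log(1-mu) = 0.77*log(0.77) = -0.201251.
A* = -0.338025 + -0.201251 = -0.5393

-0.5393


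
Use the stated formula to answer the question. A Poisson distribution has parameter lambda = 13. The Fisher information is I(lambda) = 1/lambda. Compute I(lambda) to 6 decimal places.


Fisher information for Poisson: I(lambda) = 1/lambda.
lambda = 13.
I(lambda) = 1/13 = 0.076923

0.076923


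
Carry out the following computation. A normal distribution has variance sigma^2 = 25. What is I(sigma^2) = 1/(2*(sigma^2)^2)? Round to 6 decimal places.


Fisher information for variance: I(sigma^2) = 1/(2*sigma^4).
sigma^2 = 25, so sigma^4 = 625.
I = 1/(2*625) = 1/1250 = 0.000800

0.000800


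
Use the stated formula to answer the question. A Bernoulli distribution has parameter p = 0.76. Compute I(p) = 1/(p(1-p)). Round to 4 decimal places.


For Bernoulli(p), Fisher information is I(p) = 1/(p*(1-p)).
p = 0.76, 1-p = 0.24.
p*(1-p) = 0.1824.
I(p) = 1/0.1824 = 5.4825

5.4825


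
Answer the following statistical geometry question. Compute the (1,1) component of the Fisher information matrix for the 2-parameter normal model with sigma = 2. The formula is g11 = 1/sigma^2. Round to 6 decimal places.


For the 2-parameter normal family, the Fisher metric has:
  g11 = 1/sigma^2, g22 = 2/sigma^2.
sigma = 2, sigma^2 = 4.
g11 = 0.250000

0.250000


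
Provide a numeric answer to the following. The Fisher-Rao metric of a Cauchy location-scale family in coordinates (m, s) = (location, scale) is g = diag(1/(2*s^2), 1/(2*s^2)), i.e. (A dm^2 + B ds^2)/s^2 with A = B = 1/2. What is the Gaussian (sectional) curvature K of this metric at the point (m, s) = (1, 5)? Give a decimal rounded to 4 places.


The metric has the form g = (A dm^2 + B ds^2)/s^2 with A = 1/2, B = 1/2.
Substitute u = sqrt(A/B)*m: g = B*(du^2 + ds^2)/s^2, i.e. B times the
Poincare upper half-plane metric, which has constant Gaussian curvature -1.
Scaling a 2D metric by a constant c divides the Gaussian curvature by c,
so K = -1/B = -1/(1/2) = -2.0000 everywhere (the point (m, s) = (1, 5) is irrelevant:
the curvature is constant).
The requested Gaussian curvature is K = -2.0000.

-2.0000


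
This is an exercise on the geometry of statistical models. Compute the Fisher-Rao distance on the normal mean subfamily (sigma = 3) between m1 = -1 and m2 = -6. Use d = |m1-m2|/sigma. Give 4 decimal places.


On the fixed-variance normal subfamily, geodesic distance = |m1-m2|/sigma.
|-1 - -6| = 5.
sigma = 3.
d = 5/3 = 1.6667

1.6667


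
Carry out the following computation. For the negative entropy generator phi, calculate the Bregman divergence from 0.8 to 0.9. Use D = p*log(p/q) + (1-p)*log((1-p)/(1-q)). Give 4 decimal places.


Bregman divergence with negative entropy generator:
D = p*log(p/q) + (1-p)*log((1-p)/(1-q)).
p = 0.8, q = 0.9.
p*log(p/q) = 0.8*log(0.8/0.9) = -0.094226.
(1-p)*log((1-p)/(1-q)) = 0.2*log(0.2/0.1) = 0.138629.
D = -0.094226 + 0.138629 = 0.0444

0.0444


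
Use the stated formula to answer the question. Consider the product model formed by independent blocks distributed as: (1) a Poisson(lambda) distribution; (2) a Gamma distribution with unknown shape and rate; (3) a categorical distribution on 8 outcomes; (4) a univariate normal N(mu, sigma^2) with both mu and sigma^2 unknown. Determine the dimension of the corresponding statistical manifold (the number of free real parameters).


The dimension of a statistical manifold equals the number of free
(independent) real parameters of the model. For a product of independent
blocks the parameter counts add.
- Poisson (lambda): 1.
- Gamma (shape, rate): 2.
- categorical on 8 outcomes (probabilities sum to 1): 8-1 = 7.
- normal (mu, sigma^2): 2.
Total = 1 + 2 + 7 + 2 = 12.
Dimension = 12

12


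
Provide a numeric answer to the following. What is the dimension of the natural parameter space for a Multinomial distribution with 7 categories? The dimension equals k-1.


Exponential family dimension calculation:
For Multinomial with k=7 categories, dim = k-1 = 6.

6


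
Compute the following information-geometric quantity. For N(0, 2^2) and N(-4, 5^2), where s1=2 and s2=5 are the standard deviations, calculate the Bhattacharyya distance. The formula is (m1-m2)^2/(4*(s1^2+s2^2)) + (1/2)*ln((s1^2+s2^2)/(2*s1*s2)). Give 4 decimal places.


Bhattacharyya distance between two Gaussians:
DB = (m1-m2)^2/(4*(s1^2+s2^2)) + (1/2)*ln((s1^2+s2^2)/(2*s1*s2)).
(m1-m2)^2 = (4)^2 = 16.
s1^2+s2^2 = 4 + 25 = 29.
term1 = 16/116 = 0.137931.
term2 = 0.5*ln(29/20.0) = 0.185782.
DB = 0.137931 + 0.185782 = 0.3237

0.3237


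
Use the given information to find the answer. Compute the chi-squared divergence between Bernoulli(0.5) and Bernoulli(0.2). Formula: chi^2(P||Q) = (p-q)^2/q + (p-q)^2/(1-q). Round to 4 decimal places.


Chi-squared divergence between Bernoulli distributions:
chi^2 = (p-q)^2/q + (p-q)^2/(1-q).
p = 0.5, q = 0.2, p-q = 0.3.
(p-q)^2 = 0.09.
term1 = 0.09/0.2 = 0.45.
term2 = 0.09/0.8 = 0.1125.
chi^2 = 0.45 + 0.1125 = 0.5625

0.5625


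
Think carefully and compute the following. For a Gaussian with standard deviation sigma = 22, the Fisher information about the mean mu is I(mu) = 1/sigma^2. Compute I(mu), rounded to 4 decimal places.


The Fisher information for the mean of a normal distribution is I(mu) = 1/sigma^2.
sigma = 22, so sigma^2 = 484.
I(mu) = 1/484 = 0.0021

0.0021


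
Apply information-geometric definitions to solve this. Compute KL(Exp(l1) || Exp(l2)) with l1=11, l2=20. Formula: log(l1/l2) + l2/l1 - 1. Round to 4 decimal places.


KL divergence for exponential family:
KL = log(l1/l2) + l2/l1 - 1.
log(11/20) = -0.597837.
20/11 = 1.818182.
KL = -0.597837 + 1.818182 - 1 = 0.2203

0.2203


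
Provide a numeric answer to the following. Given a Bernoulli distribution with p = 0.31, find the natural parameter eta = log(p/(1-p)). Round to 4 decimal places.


Natural parameter for Bernoulli: eta = log(p/(1-p)).
p = 0.31, 1-p = 0.69.
p/(1-p) = 0.449275.
eta = log(0.449275) = -0.8001

-0.8001
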